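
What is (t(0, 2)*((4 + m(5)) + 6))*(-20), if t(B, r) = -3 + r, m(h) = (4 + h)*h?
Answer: 1100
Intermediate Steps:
m(h) = h*(4 + h)
(t(0, 2)*((4 + m(5)) + 6))*(-20) = ((-3 + 2)*((4 + 5*(4 + 5)) + 6))*(-20) = -((4 + 5*9) + 6)*(-20) = -((4 + 45) + 6)*(-20) = -(49 + 6)*(-20) = -1*55*(-20) = -55*(-20) = 1100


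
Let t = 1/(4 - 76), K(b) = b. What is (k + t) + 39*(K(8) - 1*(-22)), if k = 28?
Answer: 86255/72 ≈ 1198.0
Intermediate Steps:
t = -1/72 (t = 1/(-72) = -1/72 ≈ -0.013889)
(k + t) + 39*(K(8) - 1*(-22)) = (28 - 1/72) + 39*(8 - 1*(-22)) = 2015/72 + 39*(8 + 22) = 2015/72 + 39*30 = 2015/72 + 1170 = 86255/72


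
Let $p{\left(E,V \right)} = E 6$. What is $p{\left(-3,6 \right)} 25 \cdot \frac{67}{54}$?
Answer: $- \frac{1675}{3} \approx -558.33$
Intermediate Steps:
$p{\left(E,V \right)} = 6 E$
$p{\left(-3,6 \right)} 25 \cdot \frac{67}{54} = 6 \left(-3\right) 25 \cdot \frac{67}{54} = \left(-18\right) 25 \cdot 67 \cdot \frac{1}{54} = \left(-450\right) \frac{67}{54} = - \frac{1675}{3}$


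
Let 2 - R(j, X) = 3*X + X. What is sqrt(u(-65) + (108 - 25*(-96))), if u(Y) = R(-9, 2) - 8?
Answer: sqrt(2494) ≈ 49.940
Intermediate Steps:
R(j, X) = 2 - 4*X (R(j, X) = 2 - (3*X + X) = 2 - 4*X)
u(Y) = -14 (u(Y) = (2 - 4*2) - 8 = (2 - 8) - 8 = -6 - 8 = -14)
sqrt(u(-65) + (108 - 25*(-96))) = sqrt(-14 + (108 - 25*(-96))) = sqrt(-14 + (108 + 2400)) = sqrt(-14 + 2508) = sqrt(2494)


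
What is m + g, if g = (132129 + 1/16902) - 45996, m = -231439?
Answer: -2455962011/16902 ≈ -1.4531e+5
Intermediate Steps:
g = 1455819967/16902 (g = (132129 + 1/16902) - 45996 = 2233244359/16902 - 45996 = 1455819967/16902 ≈ 86133.)
m + g = -231439 + 1455819967/16902 = -2455962011/16902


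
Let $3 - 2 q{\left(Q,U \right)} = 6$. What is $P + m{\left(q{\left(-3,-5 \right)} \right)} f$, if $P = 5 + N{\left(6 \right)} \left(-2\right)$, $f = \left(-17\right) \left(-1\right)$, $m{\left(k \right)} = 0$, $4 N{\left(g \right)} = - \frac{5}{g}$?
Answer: $\frac{65}{12} \approx 5.4167$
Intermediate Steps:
$N{\left(g \right)} = - \frac{5}{4 g}$ ($N{\left(g \right)} = \frac{\left(-5\right) \frac{1}{g}}{4} = - \frac{5}{4 g}$)
$q{\left(Q,U \right)} = - \frac{3}{2}$ ($q{\left(Q,U \right)} = \frac{3}{2} - 3 = - \frac{3}{2}$)
$f = 17$
$P = \frac{65}{12}$ ($P = 5 + - \frac{5}{4 \cdot 6} \left(-2\right) = 5 + \left(- \frac{5}{4}\right) \frac{1}{6} \left(-2\right) = 5 - - \frac{5}{12} = 5 + \frac{5}{12} = \frac{65}{12} \approx 5.4167$)
$P + m{\left(q{\left(-3,-5 \right)} \right)} f = \frac{65}{12} + 0 \cdot 17 = \frac{65}{12} + 0 = \frac{65}{12}$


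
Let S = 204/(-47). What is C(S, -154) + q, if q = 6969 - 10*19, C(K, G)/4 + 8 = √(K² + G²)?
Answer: 6747 + 8*√13107565/47 ≈ 7363.2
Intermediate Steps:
S = -204/47 (S = 204*(-1/47) = -204/47 ≈ -4.3404)
C(K, G) = -32 + 4*√(G² + K²) (C(K, G) = -32 + 4*√(K² + G²) = -32 + 4*√(G² + K²))
q = 6779 (q = 6969 - 190 = 6779)
C(S, -154) + q = (-32 + 4*√((-154)² + (-204/47)²)) + 6779 = (-32 + 4*√(23716 + 41616/2209)) + 6779 = (-32 + 4*√(52430260/2209)) + 6779 = (-32 + 4*(2*√13107565/47)) + 6779 = (-32 + 8*√13107565/47) + 6779 = 6747 + 8*√13107565/47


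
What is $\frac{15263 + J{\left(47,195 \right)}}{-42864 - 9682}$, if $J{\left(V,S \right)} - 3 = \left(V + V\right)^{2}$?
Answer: $- \frac{927}{2021} \approx -0.45868$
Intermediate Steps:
$J{\left(V,S \right)} = 3 + 4 V^{2}$ ($J{\left(V,S \right)} = 3 + \left(V + V\right)^{2} = 3 + \left(2 V\right)^{2} = 3 + 4 V^{2}$)
$\frac{15263 + J{\left(47,195 \right)}}{-42864 - 9682} = \frac{15263 + \left(3 + 4 \cdot 47^{2}\right)}{-42864 - 9682} = \frac{15263 + \left(3 + 4 \cdot 2209\right)}{-52546} = \left(15263 + \left(3 + 8836\right)\right) \left(- \frac{1}{52546}\right) = \left(15263 + 8839\right) \left(- \frac{1}{52546}\right) = 24102 \left(- \frac{1}{52546}\right) = - \frac{927}{2021}$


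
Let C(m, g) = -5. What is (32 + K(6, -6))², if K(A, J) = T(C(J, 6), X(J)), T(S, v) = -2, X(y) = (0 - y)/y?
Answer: 900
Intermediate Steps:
X(y) = -1 (X(y) = (-y)/y = -1)
K(A, J) = -2
(32 + K(6, -6))² = (32 - 2)² = 30² = 900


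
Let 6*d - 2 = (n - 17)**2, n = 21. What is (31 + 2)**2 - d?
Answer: 1086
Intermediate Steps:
d = 3 (d = 1/3 + (21 - 17)**2/6 = 1/3 + (1/6)*4**2 = 1/3 + (1/6)*16 = 1/3 + 8/3 = 3)
(31 + 2)**2 - d = (31 + 2)**2 - 1*3 = 33**2 - 3 = 1089 - 3 = 1086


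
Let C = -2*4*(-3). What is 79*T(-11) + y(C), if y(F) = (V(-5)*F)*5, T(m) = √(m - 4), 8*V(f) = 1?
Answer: 15 + 79*I*√15 ≈ 15.0 + 305.97*I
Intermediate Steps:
V(f) = ⅛ (V(f) = (⅛)*1 = ⅛)
C = 24 (C = -8*(-3) = 24)
T(m) = √(-4 + m)
y(F) = 5*F/8 (y(F) = (F/8)*5 = 5*F/8)
79*T(-11) + y(C) = 79*√(-4 - 11) + (5/8)*24 = 79*√(-15) + 15 = 79*(I*√15) + 15 = 79*I*√15 + 15 = 15 + 79*I*√15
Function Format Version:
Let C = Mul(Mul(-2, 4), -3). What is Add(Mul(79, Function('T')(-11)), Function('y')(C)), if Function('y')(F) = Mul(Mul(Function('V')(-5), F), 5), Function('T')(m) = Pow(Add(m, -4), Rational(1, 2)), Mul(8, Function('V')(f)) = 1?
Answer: Add(15, Mul(79, I, Pow(15, Rational(1, 2)))) ≈ Add(15.000, Mul(305.97, I))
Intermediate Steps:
Function('V')(f) = Rational(1, 8) (Function('V')(f) = Mul(Rational(1, 8), 1) = Rational(1, 8))
C = 24 (C = Mul(-8, -3) = 24)
Function('T')(m) = Pow(Add(-4, m), Rational(1, 2))
Function('y')(F) = Mul(Rational(5, 8), F) (Function('y')(F) = Mul(Mul(Rational(1, 8), F), 5) = Mul(Rational(5, 8), F))
Add(Mul(79, Function('T')(-11)), Function('y')(C)) = Add(Mul(79, Pow(Add(-4, -11), Rational(1, 2))), Mul(Rational(5, 8), 24)) = Add(Mul(79, Pow(-15, Rational(1, 2))), 15) = Add(Mul(79, Mul(I, Pow(15, Rational(1, 2)))), 15) = Add(Mul(79, I, Pow(15, Rational(1, 2))), 15) = Add(15, Mul(79, I, Pow(15, Rational(1, 2))))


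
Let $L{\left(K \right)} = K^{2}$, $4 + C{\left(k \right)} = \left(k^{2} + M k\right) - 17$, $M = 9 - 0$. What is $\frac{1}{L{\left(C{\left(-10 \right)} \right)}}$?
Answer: $\frac{1}{121} \approx 0.0082645$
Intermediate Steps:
$M = 9$ ($M = 9 + 0 = 9$)
$C{\left(k \right)} = -21 + k^{2} + 9 k$ ($C{\left(k \right)} = -4 - \left(17 - k^{2} - 9 k\right) = -4 + \left(-17 + k^{2} + 9 k\right) = -21 + k^{2} + 9 k$)
$\frac{1}{L{\left(C{\left(-10 \right)} \right)}} = \frac{1}{\left(-21 + \left(-10\right)^{2} + 9 \left(-10\right)\right)^{2}} = \frac{1}{\left(-21 + 100 - 90\right)^{2}} = \frac{1}{\left(-11\right)^{2}} = \frac{1}{121}$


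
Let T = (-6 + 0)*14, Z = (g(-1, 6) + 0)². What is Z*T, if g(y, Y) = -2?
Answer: -336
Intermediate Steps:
Z = 4 (Z = (-2 + 0)² = (-2)² = 4)
T = -84 (T = -6*14 = -84)
Z*T = 4*(-84) = -336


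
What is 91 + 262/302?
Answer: 13872/151 ≈ 91.868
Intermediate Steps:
91 + 262/302 = 91 + (1/302)*262 = 91 + 131/151 = 13872/151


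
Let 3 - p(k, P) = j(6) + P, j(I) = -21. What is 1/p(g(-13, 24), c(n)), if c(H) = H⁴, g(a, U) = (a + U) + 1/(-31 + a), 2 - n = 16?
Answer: -1/38392 ≈ -2.6047e-5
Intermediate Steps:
n = -14 (n = 2 - 1*16 = 2 - 16 = -14)
g(a, U) = U + a + 1/(-31 + a) (g(a, U) = (U + a) + 1/(-31 + a) = U + a + 1/(-31 + a))
p(k, P) = 24 - P (p(k, P) = 3 - (-21 + P) = 3 + (21 - P) = 24 - P)
1/p(g(-13, 24), c(n)) = 1/(24 - 1*(-14)⁴) = 1/(24 - 1*38416) = 1/(24 - 38416) = 1/(-38392) = -1/38392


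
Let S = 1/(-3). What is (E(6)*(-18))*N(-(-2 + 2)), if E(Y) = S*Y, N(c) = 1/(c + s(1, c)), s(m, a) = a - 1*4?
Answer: -9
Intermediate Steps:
s(m, a) = -4 + a (s(m, a) = a - 4 = -4 + a)
N(c) = 1/(-4 + 2*c) (N(c) = 1/(c + (-4 + c)) = 1/(-4 + 2*c))
S = -⅓ ≈ -0.33333
E(Y) = -Y/3
(E(6)*(-18))*N(-(-2 + 2)) = (-⅓*6*(-18))*(1/(2*(-2 - (-2 + 2)))) = (-2*(-18))*(1/(2*(-2 - 1*0))) = 36*(1/(2*(-2 + 0))) = 36*((½)/(-2)) = 36*((½)*(-½)) = 36*(-¼) = -9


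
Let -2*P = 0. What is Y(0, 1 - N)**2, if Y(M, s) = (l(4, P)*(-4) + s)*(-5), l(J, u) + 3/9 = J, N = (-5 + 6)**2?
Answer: 48400/9 ≈ 5377.8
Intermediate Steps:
P = 0 (P = -1/2*0 = 0)
N = 1 (N = 1**2 = 1)
l(J, u) = -1/3 + J
Y(M, s) = 220/3 - 5*s (Y(M, s) = ((-1/3 + 4)*(-4) + s)*(-5) = ((11/3)*(-4) + s)*(-5) = (-44/3 + s)*(-5) = 220/3 - 5*s)
Y(0, 1 - N)**2 = (220/3 - 5*(1 - 1*1))**2 = (220/3 - 5*(1 - 1))**2 = (220/3 - 5*0)**2 = (220/3 + 0)**2 = (220/3)**2 = 48400/9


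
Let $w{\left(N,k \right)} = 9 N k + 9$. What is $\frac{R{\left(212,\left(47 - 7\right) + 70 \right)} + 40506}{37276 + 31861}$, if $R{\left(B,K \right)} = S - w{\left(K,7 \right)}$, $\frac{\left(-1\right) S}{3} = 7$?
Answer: $\frac{33546}{69137} \approx 0.48521$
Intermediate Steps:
$w{\left(N,k \right)} = 9 + 9 N k$ ($w{\left(N,k \right)} = 9 N k + 9 = 9 + 9 N k$)
$S = -21$ ($S = \left(-3\right) 7 = -21$)
$R{\left(B,K \right)} = -30 - 63 K$ ($R{\left(B,K \right)} = -21 - \left(9 + 9 K 7\right) = -21 - \left(9 + 63 K\right) = -30 - 63 K$)
$\frac{R{\left(212,\left(47 - 7\right) + 70 \right)} + 40506}{37276 + 31861} = \frac{\left(-30 - 63 \left(\left(47 - 7\right) + 70\right)\right) + 40506}{37276 + 31861} = \frac{\left(-30 - 63 \left(40 + 70\right)\right) + 40506}{69137} = \left(\left(-30 - 6930\right) + 40506\right) \frac{1}{69137} = \left(-6960 + 40506\right) \frac{1}{69137} = 33546 \cdot \frac{1}{69137} = \frac{33546}{69137}$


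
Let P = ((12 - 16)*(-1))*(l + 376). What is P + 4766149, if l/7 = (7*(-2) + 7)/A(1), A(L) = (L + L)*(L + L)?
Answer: 4767604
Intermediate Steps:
A(L) = 4*L**2 (A(L) = (2*L)*(2*L) = 4*L**2)
l = -49/4 (l = 7*((7*(-2) + 7)/((4*1**2))) = 7*((-14 + 7)/((4*1))) = 7*(-7/4) = -49/4 ≈ -12.250)
P = 1455 (P = ((12 - 16)*(-1))*(-49/4 + 376) = -4*(-1)*(1455/4) = 4*(1455/4) = 1455)
P + 4766149 = 1455 + 4766149 = 4767604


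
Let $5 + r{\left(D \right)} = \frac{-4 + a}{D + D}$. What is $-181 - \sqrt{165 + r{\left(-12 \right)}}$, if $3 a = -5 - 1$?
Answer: $-181 - \frac{\sqrt{641}}{2} \approx -193.66$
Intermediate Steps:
$a = -2$ ($a = \frac{-5 - 1}{3} = \frac{1}{3} \left(-6\right) = -2$)
$r{\left(D \right)} = -5 - \frac{3}{D}$ ($r{\left(D \right)} = -5 + \frac{-4 - 2}{D + D} = -5 - \frac{6}{2 D} = -5 - 6 \frac{1}{2 D} = -5 - \frac{3}{D}$)
$-181 - \sqrt{165 + r{\left(-12 \right)}} = -181 - \sqrt{165 - \left(5 + \frac{3}{-12}\right)} = -181 - \sqrt{165 - \frac{19}{4}} = -181 - \sqrt{\frac{641}{4}} = -181 - \frac{\sqrt{641}}{2}$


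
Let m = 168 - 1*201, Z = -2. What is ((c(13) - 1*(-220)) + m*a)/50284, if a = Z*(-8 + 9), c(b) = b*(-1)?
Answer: 21/3868 ≈ 0.0054292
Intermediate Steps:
c(b) = -b
m = -33 (m = 168 - 201 = -33)
a = -2 (a = -2*(-8 + 9) = -2*1 = -2)
((c(13) - 1*(-220)) + m*a)/50284 = ((-1*13 - 1*(-220)) - 33*(-2))/50284 = ((-13 + 220) + 66)*(1/50284) = (207 + 66)*(1/50284) = 273*(1/50284) = 21/3868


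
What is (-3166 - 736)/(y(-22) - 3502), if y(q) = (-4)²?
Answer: 1951/1743 ≈ 1.1193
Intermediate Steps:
y(q) = 16
(-3166 - 736)/(y(-22) - 3502) = (-3166 - 736)/(16 - 3502) = -3902/(-3486) = -3902*(-1/3486) = 1951/1743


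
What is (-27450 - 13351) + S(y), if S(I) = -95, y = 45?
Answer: -40896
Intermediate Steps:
(-27450 - 13351) + S(y) = (-27450 - 13351) - 95 = -40801 - 95 = -40896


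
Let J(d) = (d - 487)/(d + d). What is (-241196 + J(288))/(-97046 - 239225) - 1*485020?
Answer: -93944401472825/193692096 ≈ -4.8502e+5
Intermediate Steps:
J(d) = (-487 + d)/(2*d) (J(d) = (-487 + d)/((2*d)) = (-487 + d)*(1/(2*d)) = (-487 + d)/(2*d))
(-241196 + J(288))/(-97046 - 239225) - 1*485020 = (-241196 + (½)*(-487 + 288)/288)/(-97046 - 239225) - 1*485020 = (-241196 + (½)*(1/288)*(-199))/(-336271) - 485020 = (-241196 - 199/576)*(-1/336271) - 485020 = -138929095/576*(-1/336271) - 485020 = 138929095/193692096 - 485020 = -93944401472825/193692096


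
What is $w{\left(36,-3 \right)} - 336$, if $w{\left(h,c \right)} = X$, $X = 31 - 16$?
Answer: $-321$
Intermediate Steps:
$X = 15$ ($X = 31 - 16 = 15$)
$w{\left(h,c \right)} = 15$
$w{\left(36,-3 \right)} - 336 = 15 - 336 = -321$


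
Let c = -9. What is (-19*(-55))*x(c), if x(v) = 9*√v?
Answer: 28215*I ≈ 28215.0*I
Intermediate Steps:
(-19*(-55))*x(c) = (-19*(-55))*(9*√(-9)) = 1045*(9*(3*I)) = 1045*(27*I) = 28215*I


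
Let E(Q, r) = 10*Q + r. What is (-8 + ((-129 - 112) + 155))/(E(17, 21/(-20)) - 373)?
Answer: 1880/4081 ≈ 0.46067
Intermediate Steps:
E(Q, r) = r + 10*Q
(-8 + ((-129 - 112) + 155))/(E(17, 21/(-20)) - 373) = (-8 + ((-129 - 112) + 155))/((21/(-20) + 10*17) - 373) = (-8 + (-241 + 155))/((21*(-1/20) + 170) - 373) = (-8 - 86)/((-21/20 + 170) - 373) = -94/(3379/20 - 373) = -94/(-4081/20) = -94*(-20/4081) = 1880/4081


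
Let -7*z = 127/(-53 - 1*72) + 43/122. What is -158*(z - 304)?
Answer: 2562908599/53375 ≈ 48017.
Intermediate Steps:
z = 10119/106750 (z = -(127/(-53 - 1*72) + 43/122)/7 = -(127/(-53 - 72) + 43*(1/122))/7 = -(127/(-125) + 43/122)/7 = -(127*(-1/125) + 43/122)/7 = -(-127/125 + 43/122)/7 = -⅐*(-10119/15250) = 10119/106750 ≈ 0.094792)
-158*(z - 304) = -158*(10119/106750 - 304) = -158*(-32441881/106750) = 2562908599/53375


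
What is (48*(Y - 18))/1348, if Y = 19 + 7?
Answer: 96/337 ≈ 0.28487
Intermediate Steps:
Y = 26
(48*(Y - 18))/1348 = (48*(26 - 18))/1348 = (48*8)*(1/1348) = 384*(1/1348) = 96/337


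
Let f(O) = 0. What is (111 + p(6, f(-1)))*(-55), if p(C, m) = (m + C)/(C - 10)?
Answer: -12045/2 ≈ -6022.5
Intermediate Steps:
p(C, m) = (C + m)/(-10 + C)
(111 + p(6, f(-1)))*(-55) = (111 + (6 + 0)/(-10 + 6))*(-55) = (111 + 6/(-4))*(-55) = (111 - 1/4*6)*(-55) = (111 - 3/2)*(-55) = (219/2)*(-55) = -12045/2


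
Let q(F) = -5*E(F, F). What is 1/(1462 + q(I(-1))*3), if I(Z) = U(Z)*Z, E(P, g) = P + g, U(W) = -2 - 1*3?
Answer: 1/1312 ≈ 0.00076220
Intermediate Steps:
U(W) = -5 (U(W) = -2 - 3 = -5)
I(Z) = -5*Z
q(F) = -10*F (q(F) = -5*(F + F) = -10*F)
1/(1462 + q(I(-1))*3) = 1/(1462 - (-50)*(-1)*3) = 1/(1462 - 10*5*3) = 1/(1462 - 50*3) = 1/(1462 - 150) = 1/1312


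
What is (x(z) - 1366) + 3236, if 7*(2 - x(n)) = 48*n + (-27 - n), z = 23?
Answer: 12050/7 ≈ 1721.4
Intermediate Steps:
x(n) = 41/7 - 47*n/7 (x(n) = 2 - (48*n + (-27 - n))/7 = 2 - (-27 + 47*n)/7 = 2 + (27/7 - 47*n/7) = 41/7 - 47*n/7)
(x(z) - 1366) + 3236 = ((41/7 - 47/7*23) - 1366) + 3236 = ((41/7 - 1081/7) - 1366) + 3236 = (-1040/7 - 1366) + 3236 = -10602/7 + 3236 = 12050/7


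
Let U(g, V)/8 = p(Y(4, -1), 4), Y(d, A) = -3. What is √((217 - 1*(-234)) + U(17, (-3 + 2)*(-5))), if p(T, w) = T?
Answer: √427 ≈ 20.664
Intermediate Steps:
U(g, V) = -24 (U(g, V) = 8*(-3) = -24)
√((217 - 1*(-234)) + U(17, (-3 + 2)*(-5))) = √((217 - 1*(-234)) - 24) = √((217 + 234) - 24) = √(451 - 24) = √427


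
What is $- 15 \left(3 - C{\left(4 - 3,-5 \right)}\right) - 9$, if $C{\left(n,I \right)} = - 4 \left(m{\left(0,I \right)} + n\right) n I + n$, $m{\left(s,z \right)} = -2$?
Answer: $-339$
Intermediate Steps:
$C{\left(n,I \right)} = n + I n \left(8 - 4 n\right)$ ($C{\left(n,I \right)} = - 4 \left(-2 + n\right) n I + n = \left(8 - 4 n\right) n I + n = n \left(8 - 4 n\right) I + n = I n \left(8 - 4 n\right) + n = n + I n \left(8 - 4 n\right)$)
$- 15 \left(3 - C{\left(4 - 3,-5 \right)}\right) - 9 = - 15 \left(3 - \left(4 - 3\right) \left(1 + 8 \left(-5\right) - - 20 \left(4 - 3\right)\right)\right) - 9 = - 15 \left(3 - \left(4 - 3\right) \left(1 - 40 - - 20 \left(4 - 3\right)\right)\right) - 9 = - 15 \left(3 - 1 \left(1 - 40 - \left(-20\right) 1\right)\right) - 9 = - 15 \left(3 - 1 \left(1 - 40 + 20\right)\right) - 9 = - 15 \left(3 - 1 \left(-19\right)\right) - 9 = - 15 \left(3 - -19\right) - 9 = - 15 \left(3 + 19\right) - 9 = \left(-15\right) 22 - 9 = -330 - 9 = -339$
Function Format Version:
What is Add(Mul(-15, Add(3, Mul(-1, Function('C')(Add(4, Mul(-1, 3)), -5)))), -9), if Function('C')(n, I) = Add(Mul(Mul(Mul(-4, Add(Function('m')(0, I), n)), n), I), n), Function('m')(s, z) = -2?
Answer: -339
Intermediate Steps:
Function('C')(n, I) = Add(n, Mul(I, n, Add(8, Mul(-4, n)))) (Function('C')(n, I) = Add(Mul(Mul(Mul(-4, Add(-2, n)), n), I), n) = Add(Mul(Mul(Add(8, Mul(-4, n)), n), I), n) = Add(Mul(Mul(n, Add(8, Mul(-4, n))), I), n) = Add(Mul(I, n, Add(8, Mul(-4, n))), n) = Add(n, Mul(I, n, Add(8, Mul(-4, n)))))
Add(Mul(-15, Add(3, Mul(-1, Function('C')(Add(4, Mul(-1, 3)), -5)))), -9) = Add(Mul(-15, Add(3, Mul(-1, Mul(Add(4, Mul(-1, 3)), Add(1, Mul(8, -5), Mul(-4, -5, Add(4, Mul(-1, 3)))))))), -9) = Add(Mul(-15, Add(3, Mul(-1, Mul(Add(4, -3), Add(1, -40, Mul(-4, -5, Add(4, -3))))))), -9) = Add(Mul(-15, Add(3, Mul(-1, Mul(1, Add(1, -40, Mul(-4, -5, 1)))))), -9) = Add(Mul(-15, Add(3, Mul(-1, Mul(1, Add(1, -40, 20))))), -9) = Add(Mul(-15, Add(3, Mul(-1, Mul(1, -19)))), -9) = Add(Mul(-15, Add(3, Mul(-1, -19))), -9) = Add(Mul(-15, Add(3, 19)), -9) = Add(Mul(-15, 22), -9) = Add(-330, -9) = -339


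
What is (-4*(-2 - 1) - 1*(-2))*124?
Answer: 1736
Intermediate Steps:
(-4*(-2 - 1) - 1*(-2))*124 = (-4*(-3) + 2)*124 = (12 + 2)*124 = 14*124 = 1736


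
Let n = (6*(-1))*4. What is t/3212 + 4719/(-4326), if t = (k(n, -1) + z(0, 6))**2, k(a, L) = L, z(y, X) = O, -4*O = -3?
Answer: -40419087/37053632 ≈ -1.0908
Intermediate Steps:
n = -24 (n = -6*4 = -24)
O = 3/4 (O = -1/4*(-3) = 3/4 ≈ 0.75000)
z(y, X) = 3/4
t = 1/16 (t = (-1 + 3/4)**2 = (-1/4)**2 = 1/16 ≈ 0.062500)
t/3212 + 4719/(-4326) = (1/16)/3212 + 4719/(-4326) = (1/16)*(1/3212) + 4719*(-1/4326) = 1/51392 - 1573/1442 = -40419087/37053632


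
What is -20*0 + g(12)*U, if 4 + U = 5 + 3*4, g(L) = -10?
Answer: -130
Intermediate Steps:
U = 13 (U = -4 + (5 + 3*4) = -4 + (5 + 12) = -4 + 17 = 13)
-20*0 + g(12)*U = -20*0 - 10*13 = 0 - 130 = -130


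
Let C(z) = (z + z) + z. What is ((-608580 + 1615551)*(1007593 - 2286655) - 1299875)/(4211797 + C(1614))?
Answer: -1287979641077/4216639 ≈ -3.0545e+5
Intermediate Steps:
C(z) = 3*z (C(z) = 2*z + z = 3*z)
((-608580 + 1615551)*(1007593 - 2286655) - 1299875)/(4211797 + C(1614)) = ((-608580 + 1615551)*(1007593 - 2286655) - 1299875)/(4211797 + 3*1614) = (1006971*(-1279062) - 1299875)/(4211797 + 4842) = (-1287978341202 - 1299875)/4216639 = -1287979641077*1/4216639 = -1287979641077/4216639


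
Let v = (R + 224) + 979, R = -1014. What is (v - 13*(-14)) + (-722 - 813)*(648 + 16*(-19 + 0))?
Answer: -527669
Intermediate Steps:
v = 189 (v = (-1014 + 224) + 979 = -790 + 979 = 189)
(v - 13*(-14)) + (-722 - 813)*(648 + 16*(-19 + 0)) = (189 - 13*(-14)) + (-722 - 813)*(648 + 16*(-19 + 0)) = (189 + 182) - 1535*(648 + 16*(-19)) = 371 - 1535*(648 - 304) = 371 - 1535*344 = 371 - 528040 = -527669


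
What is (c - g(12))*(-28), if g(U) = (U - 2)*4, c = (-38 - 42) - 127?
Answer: 6916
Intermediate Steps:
c = -207 (c = -80 - 127 = -207)
g(U) = -8 + 4*U (g(U) = (-2 + U)*4 = -8 + 4*U)
(c - g(12))*(-28) = (-207 - (-8 + 4*12))*(-28) = (-207 - (-8 + 48))*(-28) = (-207 - 1*40)*(-28) = (-207 - 40)*(-28) = -247*(-28) = 6916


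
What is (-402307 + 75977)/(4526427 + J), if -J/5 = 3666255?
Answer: 163165/6902424 ≈ 0.023639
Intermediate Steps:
J = -18331275 (J = -5*3666255 = -18331275)
(-402307 + 75977)/(4526427 + J) = (-402307 + 75977)/(4526427 - 18331275) = -326330/(-13804848) = -326330*(-1/13804848) = 163165/6902424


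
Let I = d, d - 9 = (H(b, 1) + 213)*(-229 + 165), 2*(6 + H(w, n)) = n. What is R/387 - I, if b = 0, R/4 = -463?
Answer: 5134025/387 ≈ 13266.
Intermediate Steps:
R = -1852 (R = 4*(-463) = -1852)
H(w, n) = -6 + n/2
d = -13271 (d = 9 + ((-6 + (1/2)*1) + 213)*(-229 + 165) = 9 + ((-6 + 1/2) + 213)*(-64) = 9 + (-11/2 + 213)*(-64) = 9 + (415/2)*(-64) = 9 - 13280 = -13271)
I = -13271
R/387 - I = -1852/387 - 1*(-13271) = -1852*1/387 + 13271 = -1852/387 + 13271 = 5134025/387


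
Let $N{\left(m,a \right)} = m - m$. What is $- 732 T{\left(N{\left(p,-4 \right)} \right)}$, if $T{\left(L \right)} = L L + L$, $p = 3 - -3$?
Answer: $0$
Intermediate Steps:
$p = 6$ ($p = 3 + 3 = 6$)
$N{\left(m,a \right)} = 0$
$T{\left(L \right)} = L + L^{2}$ ($T{\left(L \right)} = L^{2} + L = L + L^{2}$)
$- 732 T{\left(N{\left(p,-4 \right)} \right)} = - 732 \cdot 0 \left(1 + 0\right) = - 732 \cdot 0 \cdot 1 = \left(-732\right) 0 = 0$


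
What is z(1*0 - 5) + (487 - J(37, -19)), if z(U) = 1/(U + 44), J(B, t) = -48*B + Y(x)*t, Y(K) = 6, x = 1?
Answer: 92704/39 ≈ 2377.0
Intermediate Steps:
J(B, t) = -48*B + 6*t
z(U) = 1/(44 + U)
z(1*0 - 5) + (487 - J(37, -19)) = 1/(44 + (1*0 - 5)) + (487 - (-48*37 + 6*(-19))) = 1/(44 + (0 - 5)) + (487 - (-1776 - 114)) = 1/(44 - 5) + (487 - 1*(-1890)) = 1/39 + (487 + 1890) = 1/39 + 2377 = 92704/39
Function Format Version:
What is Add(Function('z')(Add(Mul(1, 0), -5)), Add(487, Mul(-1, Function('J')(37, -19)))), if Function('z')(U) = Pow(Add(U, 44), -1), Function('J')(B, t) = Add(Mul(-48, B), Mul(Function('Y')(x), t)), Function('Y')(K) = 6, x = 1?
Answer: Rational(92704, 39) ≈ 2377.0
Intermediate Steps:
Function('J')(B, t) = Add(Mul(-48, B), Mul(6, t))
Function('z')(U) = Pow(Add(44, U), -1)
Add(Function('z')(Add(Mul(1, 0), -5)), Add(487, Mul(-1, Function('J')(37, -19)))) = Add(Pow(Add(44, Add(Mul(1, 0), -5)), -1), Add(487, Mul(-1, Add(Mul(-48, 37), Mul(6, -19))))) = Add(Pow(Add(44, Add(0, -5)), -1), Add(487, Mul(-1, Add(-1776, -114)))) = Add(Pow(Add(44, -5), -1), Add(487, Mul(-1, -1890))) = Add(Pow(39, -1), Add(487, 1890)) = Add(Rational(1, 39), 2377) = Rational(92704, 39)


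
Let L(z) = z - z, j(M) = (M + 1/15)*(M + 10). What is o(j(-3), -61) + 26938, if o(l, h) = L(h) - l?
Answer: 404378/15 ≈ 26959.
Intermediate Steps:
j(M) = (10 + M)*(1/15 + M) (j(M) = (M + 1/15)*(10 + M) = (1/15 + M)*(10 + M) = (10 + M)*(1/15 + M))
L(z) = 0
o(l, h) = -l (o(l, h) = 0 - l = -l)
o(j(-3), -61) + 26938 = -(2/3 + (-3)**2 + (151/15)*(-3)) + 26938 = -(2/3 + 9 - 151/5) + 26938 = -1*(-308/15) + 26938 = 308/15 + 26938 = 404378/15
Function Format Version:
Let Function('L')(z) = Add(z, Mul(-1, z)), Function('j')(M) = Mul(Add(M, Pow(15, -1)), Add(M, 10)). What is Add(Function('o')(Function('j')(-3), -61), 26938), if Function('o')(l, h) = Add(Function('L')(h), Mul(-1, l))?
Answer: Rational(404378, 15) ≈ 26959.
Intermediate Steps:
Function('j')(M) = Mul(Add(10, M), Add(Rational(1, 15), M)) (Function('j')(M) = Mul(Add(M, Rational(1, 15)), Add(10, M)) = Mul(Add(Rational(1, 15), M), Add(10, M)) = Mul(Add(10, M), Add(Rational(1, 15), M)))
Function('L')(z) = 0
Function('o')(l, h) = Mul(-1, l) (Function('o')(l, h) = Add(0, Mul(-1, l)) = Mul(-1, l))
Add(Function('o')(Function('j')(-3), -61), 26938) = Add(Mul(-1, Add(Rational(2, 3), Pow(-3, 2), Mul(Rational(151, 15), -3))), 26938) = Add(Mul(-1, Add(Rational(2, 3), 9, Rational(-151, 5))), 26938) = Add(Mul(-1, Rational(-308, 15)), 26938) = Add(Rational(308, 15), 26938) = Rational(404378, 15)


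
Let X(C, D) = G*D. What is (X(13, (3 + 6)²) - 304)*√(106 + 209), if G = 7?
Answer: 789*√35 ≈ 4667.8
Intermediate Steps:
X(C, D) = 7*D
(X(13, (3 + 6)²) - 304)*√(106 + 209) = (7*(3 + 6)² - 304)*√(106 + 209) = (7*9² - 304)*√315 = (7*81 - 304)*(3*√35) = (567 - 304)*(3*√35) = 263*(3*√35) = 789*√35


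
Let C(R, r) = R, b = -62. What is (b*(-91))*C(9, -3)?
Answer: 50778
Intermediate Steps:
(b*(-91))*C(9, -3) = -62*(-91)*9 = 5642*9 = 50778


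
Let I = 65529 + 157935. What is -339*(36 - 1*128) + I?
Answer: 254652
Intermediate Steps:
I = 223464
-339*(36 - 1*128) + I = -339*(36 - 1*128) + 223464 = -339*(36 - 128) + 223464 = -339*(-92) + 223464 = 31188 + 223464 = 254652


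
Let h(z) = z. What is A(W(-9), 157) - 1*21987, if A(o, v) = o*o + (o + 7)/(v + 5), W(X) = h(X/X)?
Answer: -1780862/81 ≈ -21986.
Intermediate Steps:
W(X) = 1 (W(X) = X/X = 1)
A(o, v) = o² + (7 + o)/(5 + v)
A(W(-9), 157) - 1*21987 = (7 + 1 + 5*1² + 157*1²)/(5 + 157) - 1*21987 = (7 + 1 + 5*1 + 157*1)/162 - 21987 = (7 + 1 + 5 + 157)/162 - 21987 = (1/162)*170 - 21987 = 85/81 - 21987 = -1780862/81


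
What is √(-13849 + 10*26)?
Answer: I*√13589 ≈ 116.57*I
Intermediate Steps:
√(-13849 + 10*26) = √(-13849 + 260) = √(-13589) = I*√13589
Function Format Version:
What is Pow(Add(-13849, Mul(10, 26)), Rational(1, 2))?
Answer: Mul(I, Pow(13589, Rational(1, 2))) ≈ Mul(116.57, I)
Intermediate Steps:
Pow(Add(-13849, Mul(10, 26)), Rational(1, 2)) = Pow(Add(-13849, 260), Rational(1, 2)) = Pow(-13589, Rational(1, 2)) = Mul(I, Pow(13589, Rational(1, 2)))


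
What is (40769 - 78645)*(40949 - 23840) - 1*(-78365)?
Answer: -647942119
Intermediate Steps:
(40769 - 78645)*(40949 - 23840) - 1*(-78365) = -37876*17109 + 78365 = -648020484 + 78365 = -647942119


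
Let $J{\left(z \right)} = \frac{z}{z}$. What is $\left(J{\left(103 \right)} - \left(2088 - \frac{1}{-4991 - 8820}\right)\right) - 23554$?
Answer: $- \frac{354127852}{13811} \approx -25641.0$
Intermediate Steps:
$J{\left(z \right)} = 1$
$\left(J{\left(103 \right)} - \left(2088 - \frac{1}{-4991 - 8820}\right)\right) - 23554 = \left(1 - \left(2088 - \frac{1}{-4991 - 8820}\right)\right) - 23554 = \left(1 - \left(2088 - \frac{1}{-13811}\right)\right) - 23554 = \left(1 - \frac{28837369}{13811}\right) - 23554 = - \frac{28823558}{13811} - 23554 = - \frac{354127852}{13811}$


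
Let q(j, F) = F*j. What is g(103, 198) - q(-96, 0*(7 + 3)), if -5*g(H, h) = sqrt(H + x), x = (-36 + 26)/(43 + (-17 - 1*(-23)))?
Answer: -sqrt(5037)/35 ≈ -2.0278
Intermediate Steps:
x = -10/49 (x = -10/(43 + (-17 + 23)) = -10/(43 + 6) = -10/49 ≈ -0.20408)
g(H, h) = -sqrt(-10/49 + H)/5 (g(H, h) = -sqrt(H - 10/49)/5 = -sqrt(-10/49 + H)/5)
g(103, 198) - q(-96, 0*(7 + 3)) = -sqrt(-10 + 49*103)/35 - 0*(7 + 3)*(-96) = -sqrt(-10 + 5047)/35 - 0*10*(-96) = -sqrt(5037)/35 - 0*(-96) = -sqrt(5037)/35 - 1*0 = -sqrt(5037)/35 + 0 = -sqrt(5037)/35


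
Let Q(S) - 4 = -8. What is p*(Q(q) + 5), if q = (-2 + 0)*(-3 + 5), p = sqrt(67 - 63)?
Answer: 2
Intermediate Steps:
p = 2 (p = sqrt(4) = 2)
q = -4 (q = -2*2 = -4)
Q(S) = -4 (Q(S) = 4 - 8 = -4)
p*(Q(q) + 5) = 2*(-4 + 5) = 2*1 = 2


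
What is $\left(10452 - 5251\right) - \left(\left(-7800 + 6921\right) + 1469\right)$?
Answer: $4611$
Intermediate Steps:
$\left(10452 - 5251\right) - \left(\left(-7800 + 6921\right) + 1469\right) = 5201 - \left(-879 + 1469\right) = 5201 - 590 = 4611$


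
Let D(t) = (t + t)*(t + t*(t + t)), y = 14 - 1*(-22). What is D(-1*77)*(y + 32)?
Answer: -123370632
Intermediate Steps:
y = 36 (y = 14 + 22 = 36)
D(t) = 2*t*(t + 2*t**2) (D(t) = (2*t)*(t + t*(2*t)) = (2*t)*(t + 2*t**2) = 2*t*(t + 2*t**2))
D(-1*77)*(y + 32) = ((-1*77)**2*(2 + 4*(-1*77)))*(36 + 32) = ((-77)**2*(2 + 4*(-77)))*68 = (5929*(2 - 308))*68 = (5929*(-306))*68 = -1814274*68 = -123370632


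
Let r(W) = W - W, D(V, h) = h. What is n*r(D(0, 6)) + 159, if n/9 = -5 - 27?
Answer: 159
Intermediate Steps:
r(W) = 0
n = -288 (n = 9*(-5 - 27) = 9*(-32) = -288)
n*r(D(0, 6)) + 159 = -288*0 + 159 = 0 + 159 = 159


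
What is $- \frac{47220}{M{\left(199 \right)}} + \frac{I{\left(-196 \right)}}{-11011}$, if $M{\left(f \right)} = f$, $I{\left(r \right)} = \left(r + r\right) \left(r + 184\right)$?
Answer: $- \frac{74410788}{313027} \approx -237.71$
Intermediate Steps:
$I{\left(r \right)} = 2 r \left(184 + r\right)$
$- \frac{47220}{M{\left(199 \right)}} + \frac{I{\left(-196 \right)}}{-11011} = - \frac{47220}{199} + \frac{2 \left(-196\right) \left(184 - 196\right)}{-11011} = \left(-47220\right) \frac{1}{199} + 2 \left(-196\right) \left(-12\right) \left(- \frac{1}{11011}\right) = - \frac{47220}{199} + 4704 \left(- \frac{1}{11011}\right) = - \frac{47220}{199} - \frac{672}{1573} = - \frac{74410788}{313027}$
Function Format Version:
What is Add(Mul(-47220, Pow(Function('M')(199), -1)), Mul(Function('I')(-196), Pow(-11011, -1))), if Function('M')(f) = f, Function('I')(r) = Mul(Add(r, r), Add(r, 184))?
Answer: Rational(-74410788, 313027) ≈ -237.71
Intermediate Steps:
Function('I')(r) = Mul(2, r, Add(184, r)) (Function('I')(r) = Mul(Mul(2, r), Add(184, r)) = Mul(2, r, Add(184, r)))
Add(Mul(-47220, Pow(Function('M')(199), -1)), Mul(Function('I')(-196), Pow(-11011, -1))) = Add(Mul(-47220, Pow(199, -1)), Mul(Mul(2, -196, Add(184, -196)), Pow(-11011, -1))) = Add(Mul(-47220, Rational(1, 199)), Mul(Mul(2, -196, -12), Rational(-1, 11011))) = Add(Rational(-47220, 199), Mul(4704, Rational(-1, 11011))) = Add(Rational(-47220, 199), Rational(-672, 1573)) = Rational(-74410788, 313027)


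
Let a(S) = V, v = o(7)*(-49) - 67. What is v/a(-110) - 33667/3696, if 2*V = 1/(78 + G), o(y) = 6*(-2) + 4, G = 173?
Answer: 602968733/3696 ≈ 1.6314e+5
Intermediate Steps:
o(y) = -8 (o(y) = -12 + 4 = -8)
V = 1/502 (V = 1/(2*(78 + 173)) = (½)/251 = (½)*(1/251) = 1/502 ≈ 0.0019920)
v = 325 (v = -8*(-49) - 67 = 392 - 67 = 325)
a(S) = 1/502
v/a(-110) - 33667/3696 = 325/(1/502) - 33667/3696 = 325*502 - 33667*1/3696 = 163150 - 33667/3696 = 602968733/3696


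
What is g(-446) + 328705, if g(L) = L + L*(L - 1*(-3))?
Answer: 525837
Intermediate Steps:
g(L) = L + L*(3 + L) (g(L) = L + L*(L + 3) = L + L*(3 + L))
g(-446) + 328705 = -446*(4 - 446) + 328705 = -446*(-442) + 328705 = 197132 + 328705 = 525837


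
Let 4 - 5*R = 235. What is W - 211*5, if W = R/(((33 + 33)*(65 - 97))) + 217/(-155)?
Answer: -338041/320 ≈ -1056.4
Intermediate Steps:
R = -231/5 (R = 4/5 - 1/5*235 = 4/5 - 47 = -231/5 ≈ -46.200)
W = -441/320 (W = -231*1/((33 + 33)*(65 - 97))/5 + 217/(-155) = -231/(5*(66*(-32))) + 217*(-1/155) = -231/5/(-2112) - 7/5 = -231/5*(-1/2112) - 7/5 = 7/320 - 7/5 = -441/320 ≈ -1.3781)
W - 211*5 = -441/320 - 211*5 = -441/320 - 1055 = -338041/320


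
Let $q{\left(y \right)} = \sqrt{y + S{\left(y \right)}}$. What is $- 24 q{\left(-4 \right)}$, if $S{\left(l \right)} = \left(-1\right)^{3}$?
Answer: $- 24 i \sqrt{5} \approx - 53.666 i$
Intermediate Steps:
$S{\left(l \right)} = -1$
$q{\left(y \right)} = \sqrt{-1 + y}$ ($q{\left(y \right)} = \sqrt{y - 1} = \sqrt{-1 + y}$)
$- 24 q{\left(-4 \right)} = - 24 \sqrt{-1 - 4} = - 24 \sqrt{-5} = - 24 i \sqrt{5}$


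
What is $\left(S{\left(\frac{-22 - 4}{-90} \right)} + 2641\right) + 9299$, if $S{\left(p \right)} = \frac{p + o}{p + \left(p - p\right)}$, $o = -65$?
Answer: $11716$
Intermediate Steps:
$S{\left(p \right)} = \frac{-65 + p}{p}$ ($S{\left(p \right)} = \frac{p - 65}{p + \left(p - p\right)} = \frac{-65 + p}{p + 0} = \frac{-65 + p}{p}$)
$\left(S{\left(\frac{-22 - 4}{-90} \right)} + 2641\right) + 9299 = \left(\frac{-65 + \frac{-22 - 4}{-90}}{\left(-22 - 4\right) \frac{1}{-90}} + 2641\right) + 9299 = \left(\frac{-65 - - \frac{13}{45}}{\left(-26\right) \left(- \frac{1}{90}\right)} + 2641\right) + 9299 = \left(\frac{-65 + \frac{13}{45}}{\frac{13}{45}} + 2641\right) + 9299 = \left(\frac{45}{13} \left(- \frac{2912}{45}\right) + 2641\right) + 9299 = \left(-224 + 2641\right) + 9299 = 2417 + 9299 = 11716$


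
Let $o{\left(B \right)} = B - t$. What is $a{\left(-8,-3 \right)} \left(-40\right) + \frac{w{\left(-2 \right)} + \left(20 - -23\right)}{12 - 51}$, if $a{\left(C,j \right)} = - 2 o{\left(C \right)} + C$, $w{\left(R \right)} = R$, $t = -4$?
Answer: $- \frac{41}{39} \approx -1.0513$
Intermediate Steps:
$o{\left(B \right)} = 4 + B$ ($o{\left(B \right)} = B - -4 = B + 4 = 4 + B$)
$a{\left(C,j \right)} = -8 - C$ ($a{\left(C,j \right)} = - 2 \left(4 + C\right) + C = \left(-8 - 2 C\right) + C = -8 - C$)
$a{\left(-8,-3 \right)} \left(-40\right) + \frac{w{\left(-2 \right)} + \left(20 - -23\right)}{12 - 51} = \left(-8 - -8\right) \left(-40\right) + \frac{-2 + \left(20 - -23\right)}{12 - 51} = \left(-8 + 8\right) \left(-40\right) + \frac{-2 + \left(20 + 23\right)}{-39} = 0 \left(-40\right) + \left(-2 + 43\right) \left(- \frac{1}{39}\right) = 0 + 41 \left(- \frac{1}{39}\right) = 0 - \frac{41}{39} = - \frac{41}{39}$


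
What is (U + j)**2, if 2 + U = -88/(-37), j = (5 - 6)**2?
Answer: 2601/1369 ≈ 1.8999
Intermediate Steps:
j = 1 (j = (-1)**2 = 1)
U = 14/37 (U = -2 - 88/(-37) = -2 - 88*(-1/37) = -2 + 88/37 = 14/37 ≈ 0.37838)
(U + j)**2 = (14/37 + 1)**2 = (51/37)**2 = 2601/1369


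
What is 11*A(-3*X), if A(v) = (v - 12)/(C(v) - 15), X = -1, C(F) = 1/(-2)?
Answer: 198/31 ≈ 6.3871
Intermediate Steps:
C(F) = -½
A(v) = 24/31 - 2*v/31 (A(v) = (v - 12)/(-½ - 15) = (-12 + v)/(-31/2) = (-12 + v)*(-2/31) = 24/31 - 2*v/31)
11*A(-3*X) = 11*(24/31 - (-6)*(-1)/31) = 11*(24/31 - 2/31*3) = 11*(24/31 - 6/31) = 11*(18/31) = 198/31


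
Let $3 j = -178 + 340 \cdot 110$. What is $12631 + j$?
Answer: $\frac{75115}{3} \approx 25038.0$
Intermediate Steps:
$j = \frac{37222}{3}$ ($j = \frac{-178 + 340 \cdot 110}{3} = \frac{-178 + 37400}{3} = \frac{1}{3} \cdot 37222 = \frac{37222}{3} \approx 12407.0$)
$12631 + j = 12631 + \frac{37222}{3} = \frac{75115}{3}$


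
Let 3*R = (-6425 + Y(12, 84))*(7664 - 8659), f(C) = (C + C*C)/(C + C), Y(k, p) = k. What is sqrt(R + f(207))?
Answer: sqrt(19143741)/3 ≈ 1458.5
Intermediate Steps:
f(C) = (C + C**2)/(2*C) (f(C) = (C + C**2)/((2*C)) = (C + C**2)*(1/(2*C)) = (C + C**2)/(2*C))
R = 6380935/3 (R = ((-6425 + 12)*(7664 - 8659))/3 = (-6413*(-995))/3 = (1/3)*6380935 = 6380935/3 ≈ 2.1270e+6)
sqrt(R + f(207)) = sqrt(6380935/3 + (1/2 + (1/2)*207)) = sqrt(6380935/3 + (1/2 + 207/2)) = sqrt(6380935/3 + 104) = sqrt(6381247/3) = sqrt(19143741)/3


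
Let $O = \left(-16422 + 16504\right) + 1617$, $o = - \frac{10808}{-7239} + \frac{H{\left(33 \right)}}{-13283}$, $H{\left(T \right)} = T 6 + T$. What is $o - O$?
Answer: $- \frac{163226536808}{96155637} \approx -1697.5$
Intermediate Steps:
$H{\left(T \right)} = 7 T$ ($H{\left(T \right)} = 6 T + T = 7 T$)
$o = \frac{141890455}{96155637}$ ($o = - \frac{10808}{-7239} + \frac{7 \cdot 33}{-13283} = \left(-10808\right) \left(- \frac{1}{7239}\right) + 231 \left(- \frac{1}{13283}\right) = \frac{10808}{7239} - \frac{231}{13283} = \frac{141890455}{96155637} \approx 1.4756$)
$O = 1699$ ($O = 82 + 1617 = 1699$)
$o - O = \frac{141890455}{96155637} - 1699 = - \frac{163226536808}{96155637}$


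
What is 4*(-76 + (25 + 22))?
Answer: -116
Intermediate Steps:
4*(-76 + (25 + 22)) = 4*(-76 + 47) = 4*(-29) = -116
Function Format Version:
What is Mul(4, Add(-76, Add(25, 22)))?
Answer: -116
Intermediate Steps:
Mul(4, Add(-76, Add(25, 22))) = Mul(4, Add(-76, 47)) = Mul(4, -29) = -116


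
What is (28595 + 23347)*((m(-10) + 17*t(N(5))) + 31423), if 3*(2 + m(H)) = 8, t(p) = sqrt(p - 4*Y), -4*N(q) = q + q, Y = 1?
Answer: 1632208094 + 441507*I*sqrt(26) ≈ 1.6322e+9 + 2.2513e+6*I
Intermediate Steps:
N(q) = -q/2 (N(q) = -(q + q)/4 = -q/2)
t(p) = sqrt(-4 + p) (t(p) = sqrt(p - 4*1) = sqrt(p - 4) = sqrt(-4 + p))
m(H) = 2/3 (m(H) = -2 + (1/3)*8 = -2 + 8/3 = 2/3)
(28595 + 23347)*((m(-10) + 17*t(N(5))) + 31423) = (28595 + 23347)*((2/3 + 17*sqrt(-4 - 1/2*5)) + 31423) = 51942*((2/3 + 17*sqrt(-4 - 5/2)) + 31423) = 51942*((2/3 + 17*sqrt(-13/2)) + 31423) = 51942*((2/3 + 17*(I*sqrt(26)/2)) + 31423) = 51942*((2/3 + 17*I*sqrt(26)/2) + 31423) = 51942*(94271/3 + 17*I*sqrt(26)/2) = 1632208094 + 441507*I*sqrt(26)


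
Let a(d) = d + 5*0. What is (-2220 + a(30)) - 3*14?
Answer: -2232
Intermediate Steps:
a(d) = d (a(d) = d + 0 = d)
(-2220 + a(30)) - 3*14 = (-2220 + 30) - 3*14 = -2190 - 42 = -2232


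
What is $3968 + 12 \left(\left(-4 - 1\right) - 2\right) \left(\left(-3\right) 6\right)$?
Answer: $5480$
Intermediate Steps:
$3968 + 12 \left(\left(-4 - 1\right) - 2\right) \left(\left(-3\right) 6\right) = 3968 + 12 \left(-5 - 2\right) \left(-18\right) = 3968 + 12 \left(-7\right) \left(-18\right) = 3968 - -1512 = 3968 + 1512 = 5480$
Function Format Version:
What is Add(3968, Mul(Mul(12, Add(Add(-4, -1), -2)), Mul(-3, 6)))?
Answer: 5480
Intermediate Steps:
Add(3968, Mul(Mul(12, Add(Add(-4, -1), -2)), Mul(-3, 6))) = Add(3968, Mul(Mul(12, Add(-5, -2)), -18)) = Add(3968, Mul(Mul(12, -7), -18)) = Add(3968, Mul(-84, -18)) = Add(3968, 1512) = 5480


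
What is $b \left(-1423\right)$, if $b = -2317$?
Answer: $3297091$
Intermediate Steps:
$b \left(-1423\right) = \left(-2317\right) \left(-1423\right) = 3297091$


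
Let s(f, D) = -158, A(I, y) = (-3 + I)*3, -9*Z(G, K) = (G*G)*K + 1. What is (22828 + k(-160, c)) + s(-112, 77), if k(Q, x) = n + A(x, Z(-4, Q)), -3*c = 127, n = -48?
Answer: 22486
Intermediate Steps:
Z(G, K) = -⅑ - K*G²/9 (Z(G, K) = -((G*G)*K + 1)/9 = -(G²*K + 1)/9 = -(K*G² + 1)/9 = -(1 + K*G²)/9 = -⅑ - K*G²/9)
A(I, y) = -9 + 3*I
c = -127/3 (c = -⅓*127 = -127/3 ≈ -42.333)
k(Q, x) = -57 + 3*x (k(Q, x) = -48 + (-9 + 3*x) = -57 + 3*x)
(22828 + k(-160, c)) + s(-112, 77) = (22828 + (-57 + 3*(-127/3))) - 158 = (22828 + (-57 - 127)) - 158 = (22828 - 184) - 158 = 22644 - 158 = 22486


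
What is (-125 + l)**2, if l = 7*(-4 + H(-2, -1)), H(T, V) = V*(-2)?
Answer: 19321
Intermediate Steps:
H(T, V) = -2*V
l = -14 (l = 7*(-4 - 2*(-1)) = 7*(-4 + 2) = 7*(-2) = -14)
(-125 + l)**2 = (-125 - 14)**2 = (-139)**2 = 19321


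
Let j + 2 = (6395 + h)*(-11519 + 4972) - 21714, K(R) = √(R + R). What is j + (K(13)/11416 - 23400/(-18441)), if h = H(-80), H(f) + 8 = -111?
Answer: -84235797112/2049 + √26/11416 ≈ -4.1111e+7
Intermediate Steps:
H(f) = -119 (H(f) = -8 - 111 = -119)
h = -119
K(R) = √2*√R (K(R) = √(2*R) = √2*√R)
j = -41110688 (j = -2 + ((6395 - 119)*(-11519 + 4972) - 21714) = -2 + (6276*(-6547) - 21714) = -2 + (-41088972 - 21714) = -2 - 41110686 = -41110688)
j + (K(13)/11416 - 23400/(-18441)) = -41110688 + ((√2*√13)/11416 - 23400/(-18441)) = -41110688 + (√26*(1/11416) - 23400*(-1/18441)) = -41110688 + (√26/11416 + 2600/2049) = -41110688 + (2600/2049 + √26/11416) = -84235797112/2049 + √26/11416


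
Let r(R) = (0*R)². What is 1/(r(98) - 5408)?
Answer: -1/5408 ≈ -0.00018491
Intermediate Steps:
r(R) = 0 (r(R) = 0² = 0)
1/(r(98) - 5408) = 1/(0 - 5408) = 1/(-5408) = -1/5408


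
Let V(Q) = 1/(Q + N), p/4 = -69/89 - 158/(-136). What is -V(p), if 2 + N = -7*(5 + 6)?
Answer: 1513/117188 ≈ 0.012911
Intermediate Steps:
N = -79 (N = -2 - 7*(5 + 6) = -2 - 7*11 = -2 - 77 = -79)
p = 2339/1513 (p = 4*(-69/89 - 158/(-136)) = 4*(-69*1/89 - 158*(-1/136)) = 4*(-69/89 + 79/68) = 4*(2339/6052) = 2339/1513 ≈ 1.5459)
V(Q) = 1/(-79 + Q) (V(Q) = 1/(Q - 79) = 1/(-79 + Q))
-V(p) = -1/(-79 + 2339/1513) = -1/(-117188/1513) = -1*(-1513/117188) = 1513/117188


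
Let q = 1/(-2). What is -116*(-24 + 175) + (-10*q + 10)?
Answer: -17501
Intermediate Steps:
q = -1/2 ≈ -0.50000
-116*(-24 + 175) + (-10*q + 10) = -116*(-24 + 175) + (-10*(-1/2) + 10) = -116*151 + (5 + 10) = -17516 + 15 = -17501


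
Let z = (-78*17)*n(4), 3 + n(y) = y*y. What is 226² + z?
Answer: 33838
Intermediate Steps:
n(y) = -3 + y² (n(y) = -3 + y*y = -3 + y²)
z = -17238 (z = (-78*17)*(-3 + 4²) = -1326*(-3 + 16) = -1326*13 = -17238)
226² + z = 226² - 17238 = 51076 - 17238 = 33838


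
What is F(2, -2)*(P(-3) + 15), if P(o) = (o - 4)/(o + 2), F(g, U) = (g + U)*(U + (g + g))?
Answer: 0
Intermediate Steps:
F(g, U) = (U + g)*(U + 2*g)
P(o) = (-4 + o)/(2 + o)
F(2, -2)*(P(-3) + 15) = ((-2)² + 2*2² + 3*(-2)*2)*((-4 - 3)/(2 - 3) + 15) = (4 + 2*4 - 12)*(-7/(-1) + 15) = (4 + 8 - 12)*(-1*(-7) + 15) = 0*(7 + 15) = 0*22 = 0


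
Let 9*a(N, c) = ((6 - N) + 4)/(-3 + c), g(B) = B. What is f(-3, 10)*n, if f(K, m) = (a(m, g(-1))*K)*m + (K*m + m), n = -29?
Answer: 580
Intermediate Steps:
a(N, c) = (10 - N)/(9*(-3 + c)) (a(N, c) = (((6 - N) + 4)/(-3 + c))/9 = ((10 - N)/(-3 + c))/9 = (10 - N)/(9*(-3 + c)))
f(K, m) = m + K*m + K*m*(-5/18 + m/36) (f(K, m) = (((10 - m)/(9*(-3 - 1)))*K)*m + (K*m + m) = (((⅑)*(10 - m)/(-4))*K)*m + (m + K*m) = (((⅑)*(-¼)*(10 - m))*K)*m + (m + K*m) = ((-5/18 + m/36)*K)*m + (m + K*m) = (K*(-5/18 + m/36))*m + (m + K*m) = K*m*(-5/18 + m/36) + (m + K*m) = m + K*m + K*m*(-5/18 + m/36))
f(-3, 10)*n = ((1/36)*10*(36 + 26*(-3) - 3*10))*(-29) = ((1/36)*10*(36 - 78 - 30))*(-29) = ((1/36)*10*(-72))*(-29) = -20*(-29) = 580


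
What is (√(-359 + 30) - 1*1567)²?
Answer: (1567 - I*√329)² ≈ 2.4552e+6 - 5.685e+4*I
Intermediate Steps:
(√(-359 + 30) - 1*1567)² = (√(-329) - 1567)² = (I*√329 - 1567)² = (-1567 + I*√329)²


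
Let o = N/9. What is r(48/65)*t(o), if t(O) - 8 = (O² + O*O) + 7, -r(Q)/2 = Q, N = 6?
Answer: -352/15 ≈ -23.467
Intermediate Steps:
r(Q) = -2*Q
o = ⅔ (o = 6/9 = 6*(⅑) = ⅔ ≈ 0.66667)
t(O) = 15 + 2*O² (t(O) = 8 + ((O² + O*O) + 7) = 8 + ((O² + O²) + 7) = 8 + (2*O² + 7) = 8 + (7 + 2*O²) = 15 + 2*O²)
r(48/65)*t(o) = (-96/65)*(15 + 2*(⅔)²) = (-96/65)*(15 + 2*(4/9)) = (-2*48/65)*(15 + 8/9) = -96/65*143/9 = -352/15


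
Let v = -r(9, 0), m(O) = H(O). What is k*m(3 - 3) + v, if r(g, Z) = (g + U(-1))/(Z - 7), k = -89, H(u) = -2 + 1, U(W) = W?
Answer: 631/7 ≈ 90.143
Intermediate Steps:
H(u) = -1
m(O) = -1
r(g, Z) = (-1 + g)/(-7 + Z) (r(g, Z) = (g - 1)/(Z - 7) = (-1 + g)/(-7 + Z))
v = 8/7 (v = -(-1 + 9)/(-7 + 0) = -8/(-7) = -(-1)*8/7 = -1*(-8/7) = 8/7 ≈ 1.1429)
k*m(3 - 3) + v = -89*(-1) + 8/7 = 89 + 8/7 = 631/7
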